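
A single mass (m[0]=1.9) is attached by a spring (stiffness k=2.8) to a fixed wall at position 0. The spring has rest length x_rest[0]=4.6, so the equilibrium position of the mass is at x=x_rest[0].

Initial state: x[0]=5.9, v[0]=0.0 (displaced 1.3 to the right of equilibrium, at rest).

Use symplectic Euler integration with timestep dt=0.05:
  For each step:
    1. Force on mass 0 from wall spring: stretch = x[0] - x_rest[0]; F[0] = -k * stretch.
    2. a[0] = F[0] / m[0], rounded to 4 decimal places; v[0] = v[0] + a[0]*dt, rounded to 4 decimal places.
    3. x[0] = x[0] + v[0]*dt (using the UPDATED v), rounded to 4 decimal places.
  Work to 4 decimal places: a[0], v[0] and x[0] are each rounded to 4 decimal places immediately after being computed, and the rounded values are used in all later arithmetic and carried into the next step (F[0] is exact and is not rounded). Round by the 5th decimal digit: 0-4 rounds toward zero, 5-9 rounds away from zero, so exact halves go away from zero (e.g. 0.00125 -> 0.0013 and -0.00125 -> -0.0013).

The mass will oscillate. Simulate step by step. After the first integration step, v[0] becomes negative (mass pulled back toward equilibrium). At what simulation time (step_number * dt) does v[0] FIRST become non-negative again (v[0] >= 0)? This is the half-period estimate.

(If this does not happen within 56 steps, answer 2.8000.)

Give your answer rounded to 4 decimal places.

Step 0: x=[5.9000] v=[0.0000]
Step 1: x=[5.8952] v=[-0.0958]
Step 2: x=[5.8856] v=[-0.1912]
Step 3: x=[5.8713] v=[-0.2859]
Step 4: x=[5.8523] v=[-0.3796]
Step 5: x=[5.8287] v=[-0.4719]
Step 6: x=[5.8006] v=[-0.5624]
Step 7: x=[5.7681] v=[-0.6509]
Step 8: x=[5.7313] v=[-0.7370]
Step 9: x=[5.6903] v=[-0.8204]
Step 10: x=[5.6453] v=[-0.9007]
Step 11: x=[5.5964] v=[-0.9777]
Step 12: x=[5.5438] v=[-1.0511]
Step 13: x=[5.4878] v=[-1.1206]
Step 14: x=[5.4285] v=[-1.1860]
Step 15: x=[5.3662] v=[-1.2470]
Step 16: x=[5.3010] v=[-1.3035]
Step 17: x=[5.2332] v=[-1.3552]
Step 18: x=[5.1631] v=[-1.4019]
Step 19: x=[5.0909] v=[-1.4434]
Step 20: x=[5.0169] v=[-1.4796]
Step 21: x=[4.9414] v=[-1.5103]
Step 22: x=[4.8646] v=[-1.5355]
Step 23: x=[4.7869] v=[-1.5550]
Step 24: x=[4.7085] v=[-1.5688]
Step 25: x=[4.6297] v=[-1.5768]
Step 26: x=[4.5508] v=[-1.5790]
Step 27: x=[4.4720] v=[-1.5754]
Step 28: x=[4.3937] v=[-1.5660]
Step 29: x=[4.3162] v=[-1.5508]
Step 30: x=[4.2397] v=[-1.5299]
Step 31: x=[4.1645] v=[-1.5034]
Step 32: x=[4.0909] v=[-1.4713]
Step 33: x=[4.0192] v=[-1.4338]
Step 34: x=[3.9497] v=[-1.3910]
Step 35: x=[3.8825] v=[-1.3431]
Step 36: x=[3.8180] v=[-1.2902]
Step 37: x=[3.7564] v=[-1.2326]
Step 38: x=[3.6979] v=[-1.1704]
Step 39: x=[3.6427] v=[-1.1039]
Step 40: x=[3.5910] v=[-1.0334]
Step 41: x=[3.5430] v=[-0.9591]
Step 42: x=[3.4989] v=[-0.8812]
Step 43: x=[3.4589] v=[-0.8001]
Step 44: x=[3.4231] v=[-0.7160]
Step 45: x=[3.3916] v=[-0.6293]
Step 46: x=[3.3646] v=[-0.5403]
Step 47: x=[3.3421] v=[-0.4493]
Step 48: x=[3.3243] v=[-0.3566]
Step 49: x=[3.3112] v=[-0.2626]
Step 50: x=[3.3028] v=[-0.1676]
Step 51: x=[3.2992] v=[-0.0720]
Step 52: x=[3.3004] v=[0.0239]
First v>=0 after going negative at step 52, time=2.6000

Answer: 2.6000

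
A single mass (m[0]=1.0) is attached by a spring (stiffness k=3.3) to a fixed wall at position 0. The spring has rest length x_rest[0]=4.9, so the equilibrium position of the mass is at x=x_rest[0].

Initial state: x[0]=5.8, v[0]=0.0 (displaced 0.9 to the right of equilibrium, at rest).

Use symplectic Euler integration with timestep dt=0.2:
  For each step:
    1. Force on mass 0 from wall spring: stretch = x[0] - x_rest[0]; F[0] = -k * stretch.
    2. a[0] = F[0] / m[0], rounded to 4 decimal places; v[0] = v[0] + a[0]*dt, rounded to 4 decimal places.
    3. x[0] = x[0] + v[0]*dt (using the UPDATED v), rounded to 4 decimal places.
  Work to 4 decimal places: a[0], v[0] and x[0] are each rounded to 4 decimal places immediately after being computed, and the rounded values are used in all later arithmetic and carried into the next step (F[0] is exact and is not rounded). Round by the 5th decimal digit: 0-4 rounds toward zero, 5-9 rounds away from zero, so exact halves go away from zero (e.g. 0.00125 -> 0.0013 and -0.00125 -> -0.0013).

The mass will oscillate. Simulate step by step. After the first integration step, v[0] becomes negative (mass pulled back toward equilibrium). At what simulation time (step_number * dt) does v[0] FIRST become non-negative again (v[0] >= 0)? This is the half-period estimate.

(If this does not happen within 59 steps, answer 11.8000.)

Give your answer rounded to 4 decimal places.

Answer: 1.8000

Derivation:
Step 0: x=[5.8000] v=[0.0000]
Step 1: x=[5.6812] v=[-0.5940]
Step 2: x=[5.4593] v=[-1.1096]
Step 3: x=[5.1636] v=[-1.4787]
Step 4: x=[4.8331] v=[-1.6527]
Step 5: x=[4.5114] v=[-1.6085]
Step 6: x=[4.2410] v=[-1.3520]
Step 7: x=[4.0576] v=[-0.9171]
Step 8: x=[3.9854] v=[-0.3611]
Step 9: x=[4.0339] v=[0.2425]
First v>=0 after going negative at step 9, time=1.8000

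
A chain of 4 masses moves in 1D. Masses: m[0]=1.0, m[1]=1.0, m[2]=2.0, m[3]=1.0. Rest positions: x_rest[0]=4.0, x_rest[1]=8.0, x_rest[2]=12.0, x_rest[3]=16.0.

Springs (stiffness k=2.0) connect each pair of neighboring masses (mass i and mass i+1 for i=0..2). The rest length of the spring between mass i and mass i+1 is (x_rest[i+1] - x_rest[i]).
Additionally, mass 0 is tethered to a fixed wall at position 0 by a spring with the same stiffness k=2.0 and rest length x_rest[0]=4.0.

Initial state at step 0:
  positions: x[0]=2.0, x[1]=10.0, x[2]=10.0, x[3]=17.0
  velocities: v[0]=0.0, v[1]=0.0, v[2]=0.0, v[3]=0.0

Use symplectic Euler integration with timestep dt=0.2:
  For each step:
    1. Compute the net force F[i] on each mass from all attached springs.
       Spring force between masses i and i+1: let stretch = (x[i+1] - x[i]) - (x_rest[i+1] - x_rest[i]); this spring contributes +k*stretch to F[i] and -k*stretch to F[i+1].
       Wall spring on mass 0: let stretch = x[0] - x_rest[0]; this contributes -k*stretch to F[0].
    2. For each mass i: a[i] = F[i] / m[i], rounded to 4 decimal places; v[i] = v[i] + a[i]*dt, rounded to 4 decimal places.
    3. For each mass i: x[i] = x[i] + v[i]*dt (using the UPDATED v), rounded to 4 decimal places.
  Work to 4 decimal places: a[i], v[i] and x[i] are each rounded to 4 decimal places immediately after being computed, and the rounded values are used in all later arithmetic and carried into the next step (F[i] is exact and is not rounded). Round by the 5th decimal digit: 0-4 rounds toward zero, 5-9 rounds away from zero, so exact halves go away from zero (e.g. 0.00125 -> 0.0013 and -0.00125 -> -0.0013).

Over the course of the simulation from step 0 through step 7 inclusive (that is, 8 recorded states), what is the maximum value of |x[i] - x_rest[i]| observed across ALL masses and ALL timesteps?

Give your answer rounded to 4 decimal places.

Answer: 3.0225

Derivation:
Step 0: x=[2.0000 10.0000 10.0000 17.0000] v=[0.0000 0.0000 0.0000 0.0000]
Step 1: x=[2.4800 9.3600 10.2800 16.7600] v=[2.4000 -3.2000 1.4000 -1.2000]
Step 2: x=[3.3120 8.2432 10.7824 16.3216] v=[4.1600 -5.5840 2.5120 -2.1920]
Step 3: x=[4.2735 6.9350 11.4048 15.7601] v=[4.8077 -6.5408 3.1120 -2.8077]
Step 4: x=[5.1061 5.7715 12.0226 15.1701] v=[4.1629 -5.8175 3.0891 -2.9498]
Step 5: x=[5.5834 5.0549 12.5163 14.6483] v=[2.3866 -3.5832 2.4684 -2.6088]
Step 6: x=[5.5718 4.9775 12.7968 14.2760] v=[-0.0582 -0.3872 1.4025 -1.8616]
Step 7: x=[5.0669 5.5731 12.8237 14.1053] v=[-2.5246 2.9782 0.1345 -0.8533]
Max displacement = 3.0225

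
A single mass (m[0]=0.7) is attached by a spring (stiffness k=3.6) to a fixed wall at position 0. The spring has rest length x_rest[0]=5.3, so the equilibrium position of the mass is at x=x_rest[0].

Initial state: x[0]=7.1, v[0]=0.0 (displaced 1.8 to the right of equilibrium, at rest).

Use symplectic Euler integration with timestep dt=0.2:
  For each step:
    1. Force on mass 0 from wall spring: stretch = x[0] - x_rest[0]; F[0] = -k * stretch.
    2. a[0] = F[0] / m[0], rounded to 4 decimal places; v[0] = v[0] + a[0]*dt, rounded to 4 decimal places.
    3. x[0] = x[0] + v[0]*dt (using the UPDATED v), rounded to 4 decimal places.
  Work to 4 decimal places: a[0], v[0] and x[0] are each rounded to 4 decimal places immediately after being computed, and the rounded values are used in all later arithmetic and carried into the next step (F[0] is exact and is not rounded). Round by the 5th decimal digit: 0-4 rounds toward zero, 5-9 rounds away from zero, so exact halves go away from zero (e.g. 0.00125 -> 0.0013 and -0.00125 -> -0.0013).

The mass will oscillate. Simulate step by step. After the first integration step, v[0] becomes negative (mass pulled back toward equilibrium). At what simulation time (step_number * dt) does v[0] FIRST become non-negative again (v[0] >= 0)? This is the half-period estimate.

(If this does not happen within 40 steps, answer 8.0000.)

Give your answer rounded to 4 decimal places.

Step 0: x=[7.1000] v=[0.0000]
Step 1: x=[6.7297] v=[-1.8514]
Step 2: x=[6.0653] v=[-3.3219]
Step 3: x=[5.2435] v=[-4.1091]
Step 4: x=[4.4333] v=[-4.0510]
Step 5: x=[3.8014] v=[-3.1595]
Step 6: x=[3.4778] v=[-1.6181]
Step 7: x=[3.5290] v=[0.2562]
First v>=0 after going negative at step 7, time=1.4000

Answer: 1.4000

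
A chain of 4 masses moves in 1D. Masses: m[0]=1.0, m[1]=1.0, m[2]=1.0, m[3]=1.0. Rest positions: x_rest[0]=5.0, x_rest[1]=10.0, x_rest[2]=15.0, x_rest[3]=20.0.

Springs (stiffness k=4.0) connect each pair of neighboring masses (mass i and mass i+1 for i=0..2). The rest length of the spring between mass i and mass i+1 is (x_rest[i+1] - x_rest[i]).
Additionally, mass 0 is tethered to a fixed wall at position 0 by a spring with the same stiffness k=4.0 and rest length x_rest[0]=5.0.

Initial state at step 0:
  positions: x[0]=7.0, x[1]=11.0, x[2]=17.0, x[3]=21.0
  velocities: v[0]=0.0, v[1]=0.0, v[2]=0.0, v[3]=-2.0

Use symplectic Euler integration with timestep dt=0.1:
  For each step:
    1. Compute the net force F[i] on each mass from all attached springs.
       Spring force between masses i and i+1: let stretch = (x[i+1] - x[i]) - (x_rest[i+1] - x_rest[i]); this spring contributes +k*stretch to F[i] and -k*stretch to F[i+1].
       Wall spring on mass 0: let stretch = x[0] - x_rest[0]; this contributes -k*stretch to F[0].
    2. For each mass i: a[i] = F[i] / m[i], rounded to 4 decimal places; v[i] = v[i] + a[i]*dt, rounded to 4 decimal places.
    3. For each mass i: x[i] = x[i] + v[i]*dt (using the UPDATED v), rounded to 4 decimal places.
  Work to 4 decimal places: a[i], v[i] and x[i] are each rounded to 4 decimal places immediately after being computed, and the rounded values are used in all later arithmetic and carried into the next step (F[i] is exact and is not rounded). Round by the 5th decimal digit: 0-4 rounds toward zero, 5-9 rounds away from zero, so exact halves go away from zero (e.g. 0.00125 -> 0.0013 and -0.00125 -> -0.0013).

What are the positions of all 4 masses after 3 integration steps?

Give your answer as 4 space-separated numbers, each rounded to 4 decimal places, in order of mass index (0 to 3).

Step 0: x=[7.0000 11.0000 17.0000 21.0000] v=[0.0000 0.0000 0.0000 -2.0000]
Step 1: x=[6.8800 11.0800 16.9200 20.8400] v=[-1.2000 0.8000 -0.8000 -1.6000]
Step 2: x=[6.6528 11.2256 16.7632 20.7232] v=[-2.2720 1.4560 -1.5680 -1.1680]
Step 3: x=[6.3424 11.4098 16.5433 20.6480] v=[-3.1040 1.8419 -2.1990 -0.7520]

Answer: 6.3424 11.4098 16.5433 20.6480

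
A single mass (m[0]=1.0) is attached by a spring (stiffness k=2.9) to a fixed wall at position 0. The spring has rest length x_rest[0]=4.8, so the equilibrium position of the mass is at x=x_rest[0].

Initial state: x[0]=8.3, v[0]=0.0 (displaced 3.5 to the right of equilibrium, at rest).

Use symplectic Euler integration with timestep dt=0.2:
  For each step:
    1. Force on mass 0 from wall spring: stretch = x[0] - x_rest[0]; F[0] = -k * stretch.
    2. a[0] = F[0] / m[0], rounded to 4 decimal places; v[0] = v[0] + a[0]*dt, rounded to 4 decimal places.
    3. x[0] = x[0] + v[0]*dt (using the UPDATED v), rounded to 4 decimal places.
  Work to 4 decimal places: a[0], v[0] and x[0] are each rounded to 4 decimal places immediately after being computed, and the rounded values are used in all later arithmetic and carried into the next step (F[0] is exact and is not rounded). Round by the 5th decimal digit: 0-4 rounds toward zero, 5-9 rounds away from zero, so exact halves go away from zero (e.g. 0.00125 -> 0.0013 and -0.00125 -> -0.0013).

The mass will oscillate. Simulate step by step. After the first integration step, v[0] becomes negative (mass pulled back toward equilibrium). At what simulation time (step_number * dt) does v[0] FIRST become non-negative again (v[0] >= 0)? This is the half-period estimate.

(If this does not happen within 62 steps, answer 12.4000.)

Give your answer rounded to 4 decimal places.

Step 0: x=[8.3000] v=[0.0000]
Step 1: x=[7.8940] v=[-2.0300]
Step 2: x=[7.1291] v=[-3.8245]
Step 3: x=[6.0940] v=[-5.1754]
Step 4: x=[4.9088] v=[-5.9259]
Step 5: x=[3.7110] v=[-5.9890]
Step 6: x=[2.6395] v=[-5.3574]
Step 7: x=[1.8186] v=[-4.1043]
Step 8: x=[1.3436] v=[-2.3751]
Step 9: x=[1.2695] v=[-0.3704]
Step 10: x=[1.6050] v=[1.6773]
First v>=0 after going negative at step 10, time=2.0000

Answer: 2.0000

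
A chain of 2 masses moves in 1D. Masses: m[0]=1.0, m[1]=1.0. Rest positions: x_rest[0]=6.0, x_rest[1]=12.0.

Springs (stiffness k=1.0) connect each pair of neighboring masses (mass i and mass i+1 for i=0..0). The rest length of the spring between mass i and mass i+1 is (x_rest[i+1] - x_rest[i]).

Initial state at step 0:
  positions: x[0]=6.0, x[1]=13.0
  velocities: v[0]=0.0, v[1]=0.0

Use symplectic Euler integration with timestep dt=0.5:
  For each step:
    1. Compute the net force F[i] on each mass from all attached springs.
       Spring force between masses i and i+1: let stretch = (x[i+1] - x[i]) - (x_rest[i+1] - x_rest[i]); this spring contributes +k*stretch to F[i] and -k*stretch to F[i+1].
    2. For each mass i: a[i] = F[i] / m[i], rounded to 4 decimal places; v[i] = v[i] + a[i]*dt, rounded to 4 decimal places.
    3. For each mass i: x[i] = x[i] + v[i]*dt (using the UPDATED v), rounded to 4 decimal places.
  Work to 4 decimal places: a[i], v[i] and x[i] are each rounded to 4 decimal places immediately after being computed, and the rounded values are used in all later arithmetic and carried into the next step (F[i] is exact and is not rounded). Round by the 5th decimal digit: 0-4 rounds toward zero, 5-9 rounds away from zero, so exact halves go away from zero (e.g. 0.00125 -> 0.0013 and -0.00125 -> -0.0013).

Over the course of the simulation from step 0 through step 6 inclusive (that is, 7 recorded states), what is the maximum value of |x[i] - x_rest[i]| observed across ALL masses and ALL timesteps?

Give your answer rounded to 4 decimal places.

Answer: 1.0313

Derivation:
Step 0: x=[6.0000 13.0000] v=[0.0000 0.0000]
Step 1: x=[6.2500 12.7500] v=[0.5000 -0.5000]
Step 2: x=[6.6250 12.3750] v=[0.7500 -0.7500]
Step 3: x=[6.9375 12.0625] v=[0.6250 -0.6250]
Step 4: x=[7.0313 11.9688] v=[0.1875 -0.1875]
Step 5: x=[6.8594 12.1407] v=[-0.3438 0.3438]
Step 6: x=[6.5078 12.4923] v=[-0.7032 0.7032]
Max displacement = 1.0313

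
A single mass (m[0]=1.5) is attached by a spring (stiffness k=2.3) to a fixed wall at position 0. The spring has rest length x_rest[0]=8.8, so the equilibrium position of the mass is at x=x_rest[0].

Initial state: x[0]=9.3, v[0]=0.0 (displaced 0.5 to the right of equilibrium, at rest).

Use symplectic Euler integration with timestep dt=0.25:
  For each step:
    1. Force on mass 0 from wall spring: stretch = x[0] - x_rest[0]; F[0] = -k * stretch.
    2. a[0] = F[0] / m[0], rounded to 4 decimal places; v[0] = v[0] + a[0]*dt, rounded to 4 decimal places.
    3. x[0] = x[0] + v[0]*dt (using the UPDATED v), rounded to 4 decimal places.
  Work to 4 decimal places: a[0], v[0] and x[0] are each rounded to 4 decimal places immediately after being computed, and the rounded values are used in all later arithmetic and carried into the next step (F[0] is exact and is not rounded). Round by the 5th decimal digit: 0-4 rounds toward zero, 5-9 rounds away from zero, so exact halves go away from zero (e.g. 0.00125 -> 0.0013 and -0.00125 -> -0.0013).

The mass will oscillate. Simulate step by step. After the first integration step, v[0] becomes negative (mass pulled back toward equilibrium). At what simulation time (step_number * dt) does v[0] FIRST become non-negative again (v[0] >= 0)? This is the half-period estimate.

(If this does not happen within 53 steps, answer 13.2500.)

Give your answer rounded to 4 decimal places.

Answer: 2.7500

Derivation:
Step 0: x=[9.3000] v=[0.0000]
Step 1: x=[9.2521] v=[-0.1917]
Step 2: x=[9.1609] v=[-0.3650]
Step 3: x=[9.0351] v=[-0.5034]
Step 4: x=[8.8867] v=[-0.5935]
Step 5: x=[8.7300] v=[-0.6267]
Step 6: x=[8.5800] v=[-0.5999]
Step 7: x=[8.4511] v=[-0.5156]
Step 8: x=[8.3556] v=[-0.3819]
Step 9: x=[8.3027] v=[-0.2116]
Step 10: x=[8.2975] v=[-0.0210]
Step 11: x=[8.3404] v=[0.1716]
First v>=0 after going negative at step 11, time=2.7500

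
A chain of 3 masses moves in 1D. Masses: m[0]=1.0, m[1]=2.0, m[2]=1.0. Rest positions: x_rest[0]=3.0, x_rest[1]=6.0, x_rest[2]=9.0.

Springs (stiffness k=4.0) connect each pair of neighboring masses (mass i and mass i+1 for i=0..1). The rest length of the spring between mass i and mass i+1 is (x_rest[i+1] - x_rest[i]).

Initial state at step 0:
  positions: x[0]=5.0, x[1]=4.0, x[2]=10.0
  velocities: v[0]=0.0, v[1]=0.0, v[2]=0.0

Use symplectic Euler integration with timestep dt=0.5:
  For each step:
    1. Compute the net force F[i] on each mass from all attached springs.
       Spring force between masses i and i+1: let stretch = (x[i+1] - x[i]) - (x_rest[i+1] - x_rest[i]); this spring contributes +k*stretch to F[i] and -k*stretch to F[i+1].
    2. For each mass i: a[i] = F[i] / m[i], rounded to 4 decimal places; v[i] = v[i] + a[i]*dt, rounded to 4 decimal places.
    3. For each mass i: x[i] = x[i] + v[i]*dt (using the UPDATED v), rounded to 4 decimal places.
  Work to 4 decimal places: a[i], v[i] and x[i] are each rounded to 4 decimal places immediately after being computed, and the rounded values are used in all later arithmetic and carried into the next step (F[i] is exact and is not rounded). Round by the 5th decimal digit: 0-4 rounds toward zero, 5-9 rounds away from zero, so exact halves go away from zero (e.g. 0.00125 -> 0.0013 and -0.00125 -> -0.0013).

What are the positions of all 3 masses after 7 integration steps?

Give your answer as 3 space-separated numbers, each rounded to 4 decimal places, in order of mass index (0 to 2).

Step 0: x=[5.0000 4.0000 10.0000] v=[0.0000 0.0000 0.0000]
Step 1: x=[1.0000 7.5000 7.0000] v=[-8.0000 7.0000 -6.0000]
Step 2: x=[0.5000 7.5000 7.5000] v=[-1.0000 0.0000 1.0000]
Step 3: x=[4.0000 4.0000 11.0000] v=[7.0000 -7.0000 7.0000]
Step 4: x=[4.5000 4.0000 10.5000] v=[1.0000 0.0000 -1.0000]
Step 5: x=[1.5000 7.5000 6.5000] v=[-6.0000 7.0000 -8.0000]
Step 6: x=[1.5000 7.5000 6.5000] v=[0.0000 0.0000 0.0000]
Step 7: x=[4.5000 4.0000 10.5000] v=[6.0000 -7.0000 8.0000]

Answer: 4.5000 4.0000 10.5000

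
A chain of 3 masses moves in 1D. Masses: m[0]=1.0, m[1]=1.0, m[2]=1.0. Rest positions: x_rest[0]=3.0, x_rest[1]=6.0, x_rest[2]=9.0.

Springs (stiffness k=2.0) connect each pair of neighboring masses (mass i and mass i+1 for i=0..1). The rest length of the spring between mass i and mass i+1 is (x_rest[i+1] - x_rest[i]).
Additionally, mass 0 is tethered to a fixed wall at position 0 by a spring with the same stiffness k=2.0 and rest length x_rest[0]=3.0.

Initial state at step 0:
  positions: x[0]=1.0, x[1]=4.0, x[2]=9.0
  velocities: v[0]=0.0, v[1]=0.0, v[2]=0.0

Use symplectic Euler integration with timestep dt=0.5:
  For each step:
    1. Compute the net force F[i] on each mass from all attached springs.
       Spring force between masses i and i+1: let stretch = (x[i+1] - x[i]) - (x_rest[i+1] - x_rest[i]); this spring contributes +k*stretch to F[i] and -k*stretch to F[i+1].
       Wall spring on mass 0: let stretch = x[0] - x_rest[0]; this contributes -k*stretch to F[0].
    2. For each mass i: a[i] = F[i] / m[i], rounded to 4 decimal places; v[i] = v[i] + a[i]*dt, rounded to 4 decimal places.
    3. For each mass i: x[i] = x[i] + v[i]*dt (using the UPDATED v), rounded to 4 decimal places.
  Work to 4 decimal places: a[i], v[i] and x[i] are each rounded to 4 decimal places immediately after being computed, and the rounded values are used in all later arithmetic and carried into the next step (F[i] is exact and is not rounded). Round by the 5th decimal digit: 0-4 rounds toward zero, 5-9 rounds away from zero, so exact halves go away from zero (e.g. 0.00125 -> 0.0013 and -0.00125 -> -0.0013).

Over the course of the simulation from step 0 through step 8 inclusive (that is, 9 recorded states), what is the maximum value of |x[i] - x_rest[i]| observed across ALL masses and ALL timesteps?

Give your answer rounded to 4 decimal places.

Answer: 2.0938

Derivation:
Step 0: x=[1.0000 4.0000 9.0000] v=[0.0000 0.0000 0.0000]
Step 1: x=[2.0000 5.0000 8.0000] v=[2.0000 2.0000 -2.0000]
Step 2: x=[3.5000 6.0000 7.0000] v=[3.0000 2.0000 -2.0000]
Step 3: x=[4.5000 6.2500 7.0000] v=[2.0000 0.5000 0.0000]
Step 4: x=[4.1250 6.0000 8.1250] v=[-0.7500 -0.5000 2.2500]
Step 5: x=[2.6250 5.8750 9.6875] v=[-3.0000 -0.2500 3.1250]
Step 6: x=[1.4375 6.0313 10.8438] v=[-2.3750 0.3125 2.3125]
Step 7: x=[1.8282 6.2969 11.0938] v=[0.7813 0.5312 0.5000]
Step 8: x=[3.5391 6.7266 10.4454] v=[3.4218 0.8594 -1.2969]
Max displacement = 2.0938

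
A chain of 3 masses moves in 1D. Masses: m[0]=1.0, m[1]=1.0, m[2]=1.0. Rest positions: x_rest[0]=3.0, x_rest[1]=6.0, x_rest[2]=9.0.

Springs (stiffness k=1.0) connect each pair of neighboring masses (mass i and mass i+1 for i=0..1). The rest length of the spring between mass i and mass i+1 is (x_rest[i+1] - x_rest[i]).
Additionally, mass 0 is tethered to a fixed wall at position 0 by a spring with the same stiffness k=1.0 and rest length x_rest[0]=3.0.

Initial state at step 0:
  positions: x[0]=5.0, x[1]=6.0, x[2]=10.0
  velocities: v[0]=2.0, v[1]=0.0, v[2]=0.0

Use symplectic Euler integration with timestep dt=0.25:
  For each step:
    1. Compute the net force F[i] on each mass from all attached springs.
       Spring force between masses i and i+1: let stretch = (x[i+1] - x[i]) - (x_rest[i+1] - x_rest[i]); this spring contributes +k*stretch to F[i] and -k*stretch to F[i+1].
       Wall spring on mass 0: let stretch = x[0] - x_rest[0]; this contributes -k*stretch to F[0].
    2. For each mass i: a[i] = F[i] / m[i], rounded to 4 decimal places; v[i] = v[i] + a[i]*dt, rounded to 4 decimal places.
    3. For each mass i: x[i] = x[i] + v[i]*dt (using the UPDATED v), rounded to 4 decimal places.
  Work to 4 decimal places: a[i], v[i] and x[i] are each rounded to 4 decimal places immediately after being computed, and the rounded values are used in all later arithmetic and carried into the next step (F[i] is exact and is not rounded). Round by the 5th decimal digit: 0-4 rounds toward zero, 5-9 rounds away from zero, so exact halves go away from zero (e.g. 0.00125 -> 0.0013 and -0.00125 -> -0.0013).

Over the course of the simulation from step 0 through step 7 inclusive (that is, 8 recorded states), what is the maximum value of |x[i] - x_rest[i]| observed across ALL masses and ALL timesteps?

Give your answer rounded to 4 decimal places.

Step 0: x=[5.0000 6.0000 10.0000] v=[2.0000 0.0000 0.0000]
Step 1: x=[5.2500 6.1875 9.9375] v=[1.0000 0.7500 -0.2500]
Step 2: x=[5.2305 6.5508 9.8281] v=[-0.0781 1.4531 -0.4375]
Step 3: x=[4.9666 7.0364 9.7014] v=[-1.0557 1.9424 -0.5068]
Step 4: x=[4.5216 7.5592 9.5956] v=[-1.7799 2.0912 -0.4231]
Step 5: x=[3.9839 8.0194 9.5501] v=[-2.1509 1.8409 -0.1822]
Step 6: x=[3.4494 8.3231 9.5964] v=[-2.1380 1.2147 0.1851]
Step 7: x=[3.0039 8.4018 9.7506] v=[-1.7819 0.3146 0.6168]
Max displacement = 2.4018

Answer: 2.4018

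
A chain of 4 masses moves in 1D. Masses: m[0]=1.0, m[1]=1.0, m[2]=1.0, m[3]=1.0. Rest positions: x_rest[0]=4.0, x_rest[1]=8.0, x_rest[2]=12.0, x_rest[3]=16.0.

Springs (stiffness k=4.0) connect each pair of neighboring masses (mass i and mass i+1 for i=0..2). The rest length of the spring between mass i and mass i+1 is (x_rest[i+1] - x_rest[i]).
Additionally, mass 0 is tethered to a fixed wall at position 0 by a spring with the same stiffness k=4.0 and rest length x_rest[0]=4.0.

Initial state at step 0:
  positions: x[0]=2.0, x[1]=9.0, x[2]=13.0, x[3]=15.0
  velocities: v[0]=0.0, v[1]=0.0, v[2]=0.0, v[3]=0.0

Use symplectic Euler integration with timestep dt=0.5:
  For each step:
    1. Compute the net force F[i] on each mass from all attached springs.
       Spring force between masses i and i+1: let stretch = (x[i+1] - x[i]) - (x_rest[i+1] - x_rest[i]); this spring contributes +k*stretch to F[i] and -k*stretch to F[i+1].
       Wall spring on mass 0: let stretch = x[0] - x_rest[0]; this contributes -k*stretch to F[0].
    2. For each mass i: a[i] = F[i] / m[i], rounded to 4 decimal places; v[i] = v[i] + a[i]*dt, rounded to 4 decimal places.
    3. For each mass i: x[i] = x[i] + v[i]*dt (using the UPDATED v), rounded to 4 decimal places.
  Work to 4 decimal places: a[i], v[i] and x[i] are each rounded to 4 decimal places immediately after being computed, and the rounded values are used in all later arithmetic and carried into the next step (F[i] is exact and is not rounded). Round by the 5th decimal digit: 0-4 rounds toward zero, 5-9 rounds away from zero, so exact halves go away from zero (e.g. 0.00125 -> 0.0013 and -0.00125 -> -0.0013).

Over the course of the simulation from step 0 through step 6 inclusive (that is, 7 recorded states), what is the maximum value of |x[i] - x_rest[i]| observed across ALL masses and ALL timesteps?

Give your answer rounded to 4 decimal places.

Step 0: x=[2.0000 9.0000 13.0000 15.0000] v=[0.0000 0.0000 0.0000 0.0000]
Step 1: x=[7.0000 6.0000 11.0000 17.0000] v=[10.0000 -6.0000 -4.0000 4.0000]
Step 2: x=[4.0000 9.0000 10.0000 17.0000] v=[-6.0000 6.0000 -2.0000 0.0000]
Step 3: x=[2.0000 8.0000 15.0000 14.0000] v=[-4.0000 -2.0000 10.0000 -6.0000]
Step 4: x=[4.0000 8.0000 12.0000 16.0000] v=[4.0000 0.0000 -6.0000 4.0000]
Step 5: x=[6.0000 8.0000 9.0000 18.0000] v=[4.0000 0.0000 -6.0000 4.0000]
Step 6: x=[4.0000 7.0000 14.0000 15.0000] v=[-4.0000 -2.0000 10.0000 -6.0000]
Max displacement = 3.0000

Answer: 3.0000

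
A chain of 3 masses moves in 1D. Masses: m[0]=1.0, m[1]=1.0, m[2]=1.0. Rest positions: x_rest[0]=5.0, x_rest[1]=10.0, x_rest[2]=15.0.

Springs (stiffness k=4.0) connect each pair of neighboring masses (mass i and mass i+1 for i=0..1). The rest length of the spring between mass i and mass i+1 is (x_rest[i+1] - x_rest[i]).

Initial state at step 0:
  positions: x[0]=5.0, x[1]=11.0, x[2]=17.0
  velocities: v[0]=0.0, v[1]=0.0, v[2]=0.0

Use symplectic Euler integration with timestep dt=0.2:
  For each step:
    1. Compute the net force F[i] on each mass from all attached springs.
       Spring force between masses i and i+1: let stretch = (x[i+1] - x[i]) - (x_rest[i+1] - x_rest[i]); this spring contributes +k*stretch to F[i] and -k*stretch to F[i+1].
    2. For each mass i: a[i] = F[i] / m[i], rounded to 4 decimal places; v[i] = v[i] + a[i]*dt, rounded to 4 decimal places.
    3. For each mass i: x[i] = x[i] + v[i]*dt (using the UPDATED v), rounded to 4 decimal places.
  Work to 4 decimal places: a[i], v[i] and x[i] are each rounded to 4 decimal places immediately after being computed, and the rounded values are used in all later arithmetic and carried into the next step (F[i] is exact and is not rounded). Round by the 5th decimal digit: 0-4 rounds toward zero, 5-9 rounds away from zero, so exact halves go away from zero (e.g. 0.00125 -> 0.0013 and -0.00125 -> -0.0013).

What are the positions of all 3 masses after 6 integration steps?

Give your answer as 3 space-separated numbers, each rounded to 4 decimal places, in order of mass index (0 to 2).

Answer: 6.8837 11.0000 15.1163

Derivation:
Step 0: x=[5.0000 11.0000 17.0000] v=[0.0000 0.0000 0.0000]
Step 1: x=[5.1600 11.0000 16.8400] v=[0.8000 0.0000 -0.8000]
Step 2: x=[5.4544 11.0000 16.5456] v=[1.4720 0.0000 -1.4720]
Step 3: x=[5.8361 11.0000 16.1639] v=[1.9085 0.0000 -1.9085]
Step 4: x=[6.2440 11.0000 15.7560] v=[2.0396 0.0000 -2.0396]
Step 5: x=[6.6129 11.0000 15.3871] v=[1.8444 0.0000 -1.8444]
Step 6: x=[6.8837 11.0000 15.1163] v=[1.3541 0.0000 -1.3541]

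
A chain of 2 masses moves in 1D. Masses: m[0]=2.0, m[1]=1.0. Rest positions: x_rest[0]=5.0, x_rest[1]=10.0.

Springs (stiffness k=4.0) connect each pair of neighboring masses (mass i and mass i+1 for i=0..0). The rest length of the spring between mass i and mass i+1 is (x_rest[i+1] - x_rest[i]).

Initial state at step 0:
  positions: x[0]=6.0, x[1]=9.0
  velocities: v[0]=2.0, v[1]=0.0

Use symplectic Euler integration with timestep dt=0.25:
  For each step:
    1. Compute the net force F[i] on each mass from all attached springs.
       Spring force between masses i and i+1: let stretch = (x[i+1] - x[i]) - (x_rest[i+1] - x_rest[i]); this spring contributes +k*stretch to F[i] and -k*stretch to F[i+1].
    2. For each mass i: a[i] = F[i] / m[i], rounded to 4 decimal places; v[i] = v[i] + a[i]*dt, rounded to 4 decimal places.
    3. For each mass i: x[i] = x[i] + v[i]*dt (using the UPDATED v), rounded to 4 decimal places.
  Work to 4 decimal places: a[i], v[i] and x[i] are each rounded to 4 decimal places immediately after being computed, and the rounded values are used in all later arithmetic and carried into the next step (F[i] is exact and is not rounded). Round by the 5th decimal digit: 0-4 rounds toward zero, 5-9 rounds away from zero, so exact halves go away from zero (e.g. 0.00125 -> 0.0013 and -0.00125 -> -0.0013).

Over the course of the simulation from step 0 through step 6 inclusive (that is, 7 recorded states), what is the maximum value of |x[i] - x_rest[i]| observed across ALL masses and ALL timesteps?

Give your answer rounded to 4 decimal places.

Step 0: x=[6.0000 9.0000] v=[2.0000 0.0000]
Step 1: x=[6.2500 9.5000] v=[1.0000 2.0000]
Step 2: x=[6.2813 10.4375] v=[0.1250 3.7500]
Step 3: x=[6.2071 11.5860] v=[-0.2969 4.5938]
Step 4: x=[6.1802 12.6397] v=[-0.1075 4.2149]
Step 5: x=[6.3358 13.3286] v=[0.6223 2.7554]
Step 6: x=[6.7405 13.5193] v=[1.6187 0.7626]
Max displacement = 3.5193

Answer: 3.5193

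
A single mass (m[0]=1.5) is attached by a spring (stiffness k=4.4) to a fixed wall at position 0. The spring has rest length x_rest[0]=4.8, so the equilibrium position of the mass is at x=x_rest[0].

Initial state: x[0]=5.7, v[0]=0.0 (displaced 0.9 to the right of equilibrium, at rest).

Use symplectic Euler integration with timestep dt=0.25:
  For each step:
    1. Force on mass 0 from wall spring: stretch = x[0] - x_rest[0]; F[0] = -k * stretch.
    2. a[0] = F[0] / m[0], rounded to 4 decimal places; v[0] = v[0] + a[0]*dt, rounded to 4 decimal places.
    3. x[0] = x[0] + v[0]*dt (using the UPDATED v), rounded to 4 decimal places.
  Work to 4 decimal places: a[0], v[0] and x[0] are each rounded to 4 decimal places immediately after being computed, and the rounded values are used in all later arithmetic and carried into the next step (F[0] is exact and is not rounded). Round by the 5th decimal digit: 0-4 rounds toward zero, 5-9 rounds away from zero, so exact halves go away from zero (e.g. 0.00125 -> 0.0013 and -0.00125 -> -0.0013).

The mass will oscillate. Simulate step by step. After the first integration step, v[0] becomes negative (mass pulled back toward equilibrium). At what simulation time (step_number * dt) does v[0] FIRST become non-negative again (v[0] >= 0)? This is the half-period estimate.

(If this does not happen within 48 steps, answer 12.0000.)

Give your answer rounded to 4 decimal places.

Answer: 2.0000

Derivation:
Step 0: x=[5.7000] v=[0.0000]
Step 1: x=[5.5350] v=[-0.6600]
Step 2: x=[5.2353] v=[-1.1990]
Step 3: x=[4.8558] v=[-1.5182]
Step 4: x=[4.4660] v=[-1.5591]
Step 5: x=[4.1375] v=[-1.3142]
Step 6: x=[3.9304] v=[-0.8284]
Step 7: x=[3.8827] v=[-0.1907]
Step 8: x=[4.0032] v=[0.4820]
First v>=0 after going negative at step 8, time=2.0000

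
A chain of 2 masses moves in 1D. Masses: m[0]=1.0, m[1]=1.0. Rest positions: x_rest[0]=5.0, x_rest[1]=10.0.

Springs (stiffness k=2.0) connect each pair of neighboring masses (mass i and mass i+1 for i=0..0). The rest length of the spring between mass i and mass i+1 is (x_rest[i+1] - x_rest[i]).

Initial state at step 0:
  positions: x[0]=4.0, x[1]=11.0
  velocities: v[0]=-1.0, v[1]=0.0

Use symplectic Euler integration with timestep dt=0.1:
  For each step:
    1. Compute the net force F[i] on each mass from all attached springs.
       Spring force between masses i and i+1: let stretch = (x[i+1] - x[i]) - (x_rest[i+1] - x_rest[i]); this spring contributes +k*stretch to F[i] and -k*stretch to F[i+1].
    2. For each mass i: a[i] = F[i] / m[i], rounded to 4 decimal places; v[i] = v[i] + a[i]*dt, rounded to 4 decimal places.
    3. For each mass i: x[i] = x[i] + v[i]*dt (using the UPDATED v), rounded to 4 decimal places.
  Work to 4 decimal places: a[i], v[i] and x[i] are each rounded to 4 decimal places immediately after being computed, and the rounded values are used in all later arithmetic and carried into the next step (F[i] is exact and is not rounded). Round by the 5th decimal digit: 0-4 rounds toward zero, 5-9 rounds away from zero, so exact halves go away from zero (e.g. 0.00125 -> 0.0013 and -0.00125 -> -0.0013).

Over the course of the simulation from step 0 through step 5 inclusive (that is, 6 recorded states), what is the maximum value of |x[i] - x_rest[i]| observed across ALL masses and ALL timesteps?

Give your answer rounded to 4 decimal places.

Step 0: x=[4.0000 11.0000] v=[-1.0000 0.0000]
Step 1: x=[3.9400 10.9600] v=[-0.6000 -0.4000]
Step 2: x=[3.9204 10.8796] v=[-0.1960 -0.8040]
Step 3: x=[3.9400 10.7600] v=[0.1958 -1.1958]
Step 4: x=[3.9960 10.6040] v=[0.5598 -1.5598]
Step 5: x=[4.0841 10.4159] v=[0.8814 -1.8814]
Max displacement = 1.0796

Answer: 1.0796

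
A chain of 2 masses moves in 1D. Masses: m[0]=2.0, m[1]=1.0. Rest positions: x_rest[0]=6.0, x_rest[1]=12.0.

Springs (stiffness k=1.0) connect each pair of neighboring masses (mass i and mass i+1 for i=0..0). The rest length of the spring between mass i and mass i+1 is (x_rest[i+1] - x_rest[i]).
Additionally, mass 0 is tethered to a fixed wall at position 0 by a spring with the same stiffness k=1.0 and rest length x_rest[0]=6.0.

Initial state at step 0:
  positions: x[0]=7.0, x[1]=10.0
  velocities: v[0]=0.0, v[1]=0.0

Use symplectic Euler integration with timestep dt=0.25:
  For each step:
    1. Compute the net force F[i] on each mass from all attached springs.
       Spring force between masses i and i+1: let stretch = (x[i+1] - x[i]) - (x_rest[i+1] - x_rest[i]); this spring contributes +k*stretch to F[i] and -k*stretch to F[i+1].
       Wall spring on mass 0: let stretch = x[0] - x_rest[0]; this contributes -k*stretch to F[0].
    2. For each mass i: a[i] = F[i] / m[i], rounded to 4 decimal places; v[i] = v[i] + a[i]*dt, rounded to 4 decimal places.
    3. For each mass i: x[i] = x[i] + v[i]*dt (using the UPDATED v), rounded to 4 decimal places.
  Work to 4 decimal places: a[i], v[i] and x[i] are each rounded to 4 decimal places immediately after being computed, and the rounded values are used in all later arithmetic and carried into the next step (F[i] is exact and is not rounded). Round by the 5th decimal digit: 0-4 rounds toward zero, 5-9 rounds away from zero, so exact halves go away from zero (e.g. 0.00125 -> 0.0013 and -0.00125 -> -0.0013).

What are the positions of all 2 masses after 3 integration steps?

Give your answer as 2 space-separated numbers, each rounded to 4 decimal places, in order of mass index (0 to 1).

Step 0: x=[7.0000 10.0000] v=[0.0000 0.0000]
Step 1: x=[6.8750 10.1875] v=[-0.5000 0.7500]
Step 2: x=[6.6387 10.5430] v=[-0.9453 1.4219]
Step 3: x=[6.3169 11.0295] v=[-1.2871 1.9458]

Answer: 6.3169 11.0295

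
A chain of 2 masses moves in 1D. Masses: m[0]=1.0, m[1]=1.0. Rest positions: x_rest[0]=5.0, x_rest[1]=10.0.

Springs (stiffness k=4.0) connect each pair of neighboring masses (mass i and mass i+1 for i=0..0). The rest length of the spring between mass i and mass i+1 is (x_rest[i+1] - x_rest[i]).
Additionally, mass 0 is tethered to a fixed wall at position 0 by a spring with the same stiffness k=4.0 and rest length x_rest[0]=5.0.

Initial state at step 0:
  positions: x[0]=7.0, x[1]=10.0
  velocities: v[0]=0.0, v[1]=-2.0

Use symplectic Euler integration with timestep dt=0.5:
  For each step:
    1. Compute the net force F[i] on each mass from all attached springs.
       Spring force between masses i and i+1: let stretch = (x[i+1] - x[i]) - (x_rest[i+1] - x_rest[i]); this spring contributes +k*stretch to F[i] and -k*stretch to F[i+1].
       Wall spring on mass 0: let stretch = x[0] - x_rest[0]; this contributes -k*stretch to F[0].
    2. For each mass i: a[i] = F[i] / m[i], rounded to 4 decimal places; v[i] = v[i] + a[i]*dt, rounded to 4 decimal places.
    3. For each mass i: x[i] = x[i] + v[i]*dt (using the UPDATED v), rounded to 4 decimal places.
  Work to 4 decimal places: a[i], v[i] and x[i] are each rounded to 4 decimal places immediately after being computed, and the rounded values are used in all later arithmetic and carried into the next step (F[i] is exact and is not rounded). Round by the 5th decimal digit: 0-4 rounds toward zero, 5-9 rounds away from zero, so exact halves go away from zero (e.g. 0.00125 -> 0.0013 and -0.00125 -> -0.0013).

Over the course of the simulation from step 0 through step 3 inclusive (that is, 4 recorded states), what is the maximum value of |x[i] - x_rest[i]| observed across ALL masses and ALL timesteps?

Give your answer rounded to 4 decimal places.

Step 0: x=[7.0000 10.0000] v=[0.0000 -2.0000]
Step 1: x=[3.0000 11.0000] v=[-8.0000 2.0000]
Step 2: x=[4.0000 9.0000] v=[2.0000 -4.0000]
Step 3: x=[6.0000 7.0000] v=[4.0000 -4.0000]
Max displacement = 3.0000

Answer: 3.0000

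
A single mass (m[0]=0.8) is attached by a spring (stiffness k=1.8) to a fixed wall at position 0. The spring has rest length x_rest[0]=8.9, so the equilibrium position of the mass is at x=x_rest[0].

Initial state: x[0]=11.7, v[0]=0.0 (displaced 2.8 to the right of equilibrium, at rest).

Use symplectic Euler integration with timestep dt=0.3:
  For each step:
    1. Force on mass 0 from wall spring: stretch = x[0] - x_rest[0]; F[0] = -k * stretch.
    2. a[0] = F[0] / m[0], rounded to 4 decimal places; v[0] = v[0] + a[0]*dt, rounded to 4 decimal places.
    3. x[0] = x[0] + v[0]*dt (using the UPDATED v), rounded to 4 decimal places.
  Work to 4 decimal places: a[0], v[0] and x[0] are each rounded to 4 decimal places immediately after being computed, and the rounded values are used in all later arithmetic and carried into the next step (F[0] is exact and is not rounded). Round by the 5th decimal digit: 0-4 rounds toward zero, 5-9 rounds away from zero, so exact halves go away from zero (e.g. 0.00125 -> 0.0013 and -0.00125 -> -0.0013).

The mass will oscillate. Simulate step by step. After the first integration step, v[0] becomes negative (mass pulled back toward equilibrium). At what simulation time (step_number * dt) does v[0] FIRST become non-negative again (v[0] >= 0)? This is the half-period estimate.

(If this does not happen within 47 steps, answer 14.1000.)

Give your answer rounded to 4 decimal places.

Answer: 2.1000

Derivation:
Step 0: x=[11.7000] v=[0.0000]
Step 1: x=[11.1330] v=[-1.8900]
Step 2: x=[10.1138] v=[-3.3973]
Step 3: x=[8.8488] v=[-4.2166]
Step 4: x=[7.5942] v=[-4.1820]
Step 5: x=[6.6040] v=[-3.3006]
Step 6: x=[6.0788] v=[-1.7508]
Step 7: x=[6.1249] v=[0.1535]
First v>=0 after going negative at step 7, time=2.1000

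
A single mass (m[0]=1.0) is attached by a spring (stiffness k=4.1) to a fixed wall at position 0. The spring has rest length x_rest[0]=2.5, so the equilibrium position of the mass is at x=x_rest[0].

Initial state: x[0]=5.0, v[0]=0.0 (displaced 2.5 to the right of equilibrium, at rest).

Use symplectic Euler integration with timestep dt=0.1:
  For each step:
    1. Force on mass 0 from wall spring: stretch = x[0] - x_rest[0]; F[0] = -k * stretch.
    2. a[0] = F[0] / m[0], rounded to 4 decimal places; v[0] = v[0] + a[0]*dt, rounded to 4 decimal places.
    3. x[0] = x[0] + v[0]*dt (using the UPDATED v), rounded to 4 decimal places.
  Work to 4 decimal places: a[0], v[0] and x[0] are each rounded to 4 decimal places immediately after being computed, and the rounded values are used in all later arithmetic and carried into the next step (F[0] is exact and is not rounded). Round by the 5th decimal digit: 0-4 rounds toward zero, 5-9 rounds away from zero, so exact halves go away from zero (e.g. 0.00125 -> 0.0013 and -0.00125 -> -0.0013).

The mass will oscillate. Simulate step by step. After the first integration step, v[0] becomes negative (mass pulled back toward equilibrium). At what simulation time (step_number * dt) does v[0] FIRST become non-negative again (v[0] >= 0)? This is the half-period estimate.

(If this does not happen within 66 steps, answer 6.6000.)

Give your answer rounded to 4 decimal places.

Step 0: x=[5.0000] v=[0.0000]
Step 1: x=[4.8975] v=[-1.0250]
Step 2: x=[4.6967] v=[-2.0080]
Step 3: x=[4.4058] v=[-2.9087]
Step 4: x=[4.0368] v=[-3.6901]
Step 5: x=[3.6048] v=[-4.3202]
Step 6: x=[3.1275] v=[-4.7732]
Step 7: x=[2.6245] v=[-5.0305]
Step 8: x=[2.1163] v=[-5.0816]
Step 9: x=[1.6239] v=[-4.9243]
Step 10: x=[1.1674] v=[-4.5651]
Step 11: x=[0.7655] v=[-4.0187]
Step 12: x=[0.4347] v=[-3.3076]
Step 13: x=[0.1886] v=[-2.4608]
Step 14: x=[0.0373] v=[-1.5131]
Step 15: x=[-0.0130] v=[-0.5034]
Step 16: x=[0.0397] v=[0.5269]
First v>=0 after going negative at step 16, time=1.6000

Answer: 1.6000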